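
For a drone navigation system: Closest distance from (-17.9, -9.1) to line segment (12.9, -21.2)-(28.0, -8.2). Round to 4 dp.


Project P onto AB: t = 0 (clamped to [0,1])
Closest point on segment: (12.9, -21.2)
Distance: 33.0915

33.0915


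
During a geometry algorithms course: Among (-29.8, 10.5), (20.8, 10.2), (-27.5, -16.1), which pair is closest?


d(P0,P1) = 50.6009, d(P0,P2) = 26.6993, d(P1,P2) = 54.9962
Closest: P0 and P2

Closest pair: (-29.8, 10.5) and (-27.5, -16.1), distance = 26.6993


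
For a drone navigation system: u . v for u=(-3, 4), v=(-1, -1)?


u . v = u_x*v_x + u_y*v_y = (-3)*(-1) + 4*(-1)
= 3 + (-4) = -1

-1


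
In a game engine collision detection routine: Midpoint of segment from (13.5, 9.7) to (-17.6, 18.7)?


M = ((13.5+(-17.6))/2, (9.7+18.7)/2)
= (-2.05, 14.2)

(-2.05, 14.2)


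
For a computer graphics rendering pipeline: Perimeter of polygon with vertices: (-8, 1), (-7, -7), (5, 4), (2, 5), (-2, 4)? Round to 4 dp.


Sides: (-8, 1)->(-7, -7): sqrt(65) = 8.062258, (-7, -7)->(5, 4): sqrt(265) = 16.278821, (5, 4)->(2, 5): sqrt(10) = 3.162278, (2, 5)->(-2, 4): sqrt(17) = 4.123106, (-2, 4)->(-8, 1): sqrt(45) = 6.708204
Sum = 38.334667
Perimeter = 38.3347

38.3347


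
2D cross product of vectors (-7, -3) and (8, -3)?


u x v = u_x*v_y - u_y*v_x = (-7)*(-3) - (-3)*8
= 21 - (-24) = 45

45


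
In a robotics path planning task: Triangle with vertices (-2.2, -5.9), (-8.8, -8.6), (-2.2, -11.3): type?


Side lengths squared: AB^2=50.85, BC^2=50.85, CA^2=29.16
Sorted: [29.16, 50.85, 50.85]
By sides: Isosceles, By angles: Acute

Isosceles, Acute


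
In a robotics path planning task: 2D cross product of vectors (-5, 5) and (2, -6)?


u x v = u_x*v_y - u_y*v_x = (-5)*(-6) - 5*2
= 30 - 10 = 20

20


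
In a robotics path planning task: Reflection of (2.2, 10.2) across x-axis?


Reflection over x-axis: (x,y) -> (x,-y)
(2.2, 10.2) -> (2.2, -10.2)

(2.2, -10.2)


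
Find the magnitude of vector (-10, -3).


|u| = sqrt((-10)^2 + (-3)^2) = sqrt(109) = 10.4403

10.4403


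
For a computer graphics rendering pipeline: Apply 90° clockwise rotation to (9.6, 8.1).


90° CW: (x,y) -> (y, -x)
(9.6,8.1) -> (8.1, -9.6)

(8.1, -9.6)


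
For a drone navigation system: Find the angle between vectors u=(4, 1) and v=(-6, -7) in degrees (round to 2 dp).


u.v = -31, |u| = sqrt(17) = 4.1231, |v| = sqrt(85) = 9.2195
cos(theta) = u.v/(|u||v|) = -31/sqrt(1445) = -0.815507
theta = acos(-0.815507) = 144.64 degrees

144.64 degrees


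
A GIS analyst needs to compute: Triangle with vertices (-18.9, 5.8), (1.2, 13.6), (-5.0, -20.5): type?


Side lengths squared: AB^2=464.85, BC^2=1201.25, CA^2=884.9
Sorted: [464.85, 884.9, 1201.25]
By sides: Scalene, By angles: Acute

Scalene, Acute


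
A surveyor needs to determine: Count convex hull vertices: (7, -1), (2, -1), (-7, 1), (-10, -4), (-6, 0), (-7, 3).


Convex hull vertices (CCW): (-10, -4), (7, -1), (-7, 3)
Count = 3

3


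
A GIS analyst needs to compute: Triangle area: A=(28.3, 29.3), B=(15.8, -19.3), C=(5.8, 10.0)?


Area = |x_A(y_B-y_C) + x_B(y_C-y_A) + x_C(y_A-y_B)|/2
= |(-829.19) + (-304.94) + 281.88|/2
= 852.25/2 = 426.125

426.125


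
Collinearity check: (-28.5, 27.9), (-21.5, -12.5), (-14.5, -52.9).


Cross product: ((-21.5)-(-28.5))*((-52.9)-27.9) - ((-12.5)-27.9)*((-14.5)-(-28.5))
= 0

Yes, collinear


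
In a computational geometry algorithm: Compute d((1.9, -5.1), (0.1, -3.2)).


dx=-1.8, dy=1.9
d^2 = (-1.8)^2 + 1.9^2 = 6.85
d = sqrt(6.85) = 2.6173

2.6173


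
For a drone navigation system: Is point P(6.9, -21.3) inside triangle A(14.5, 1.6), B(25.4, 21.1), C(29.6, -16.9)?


Cross products: AB x AP = -101.41, BC x BP = -881.08, CA x CP = 486.39
All same sign? no

No, outside


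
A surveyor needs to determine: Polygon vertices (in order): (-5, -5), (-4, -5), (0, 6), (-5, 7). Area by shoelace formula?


Shoelace sum: ((-5)*(-5) - (-4)*(-5)) + ((-4)*6 - 0*(-5)) + (0*7 - (-5)*6) + ((-5)*(-5) - (-5)*7)
= 71
Area = |71|/2 = 35.5

35.5


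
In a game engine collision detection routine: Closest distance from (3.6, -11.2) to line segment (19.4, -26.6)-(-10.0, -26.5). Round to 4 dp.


Project P onto AB: t = 0.5392 (clamped to [0,1])
Closest point on segment: (3.5478, -26.5461)
Distance: 15.3462

15.3462


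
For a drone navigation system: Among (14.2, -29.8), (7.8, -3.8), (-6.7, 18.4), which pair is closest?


d(P0,P1) = 26.7761, d(P0,P2) = 52.5362, d(P1,P2) = 26.5158
Closest: P1 and P2

Closest pair: (7.8, -3.8) and (-6.7, 18.4), distance = 26.5158


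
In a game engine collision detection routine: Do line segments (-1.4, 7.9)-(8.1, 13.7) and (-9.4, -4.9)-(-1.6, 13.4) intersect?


Cross products: d1=-46.56, d2=-175.17, d3=-75.2, d4=53.41
d1*d2 < 0 and d3*d4 < 0? no

No, they don't intersect


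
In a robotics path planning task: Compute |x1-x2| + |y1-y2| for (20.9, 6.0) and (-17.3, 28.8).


|20.9-(-17.3)| + |6-28.8| = 38.2 + 22.8 = 61

61


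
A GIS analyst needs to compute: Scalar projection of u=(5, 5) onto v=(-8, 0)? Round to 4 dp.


u.v = -40, |v| = sqrt(64) = 8
Scalar projection = u.v / |v| = -40 / sqrt(64) = -5

-5


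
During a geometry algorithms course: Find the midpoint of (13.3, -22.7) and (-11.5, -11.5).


M = ((13.3+(-11.5))/2, ((-22.7)+(-11.5))/2)
= (0.9, -17.1)

(0.9, -17.1)


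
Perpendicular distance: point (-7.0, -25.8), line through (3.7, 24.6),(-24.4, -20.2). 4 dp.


|cross product| = 936.88
|line direction| = sqrt(2796.65) = 52.8834
Distance = 936.88/sqrt(2796.65) = 17.716

17.716


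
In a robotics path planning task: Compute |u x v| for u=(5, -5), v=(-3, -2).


|u x v| = |5*(-2) - (-5)*(-3)|
= |(-10) - 15| = 25

25


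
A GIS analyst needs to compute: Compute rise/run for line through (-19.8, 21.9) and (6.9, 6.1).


slope = (y2-y1)/(x2-x1) = (6.1-21.9)/(6.9-(-19.8)) = (-15.8)/26.7 = -0.5918

-0.5918


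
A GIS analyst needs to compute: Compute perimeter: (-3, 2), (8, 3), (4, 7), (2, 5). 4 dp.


Sides: (-3, 2)->(8, 3): sqrt(122) = 11.045361, (8, 3)->(4, 7): sqrt(32) = 5.656854, (4, 7)->(2, 5): sqrt(8) = 2.828427, (2, 5)->(-3, 2): sqrt(34) = 5.830952
Sum = 25.361594
Perimeter = 25.3616

25.3616


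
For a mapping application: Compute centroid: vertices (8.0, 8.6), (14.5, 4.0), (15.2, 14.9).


Centroid = ((x_A+x_B+x_C)/3, (y_A+y_B+y_C)/3)
= ((8+14.5+15.2)/3, (8.6+4+14.9)/3)
= (12.5667, 9.1667)

(12.5667, 9.1667)


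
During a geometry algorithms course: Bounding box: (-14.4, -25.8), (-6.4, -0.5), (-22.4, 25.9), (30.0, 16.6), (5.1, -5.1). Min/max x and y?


x range: [-22.4, 30]
y range: [-25.8, 25.9]
Bounding box: (-22.4,-25.8) to (30,25.9)

(-22.4,-25.8) to (30,25.9)


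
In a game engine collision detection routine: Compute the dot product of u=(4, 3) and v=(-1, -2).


u . v = u_x*v_x + u_y*v_y = 4*(-1) + 3*(-2)
= (-4) + (-6) = -10

-10


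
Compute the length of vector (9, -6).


|u| = sqrt(9^2 + (-6)^2) = sqrt(117) = 10.8167

10.8167


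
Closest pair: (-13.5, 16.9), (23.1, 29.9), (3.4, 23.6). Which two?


d(P0,P1) = 38.8402, d(P0,P2) = 18.1797, d(P1,P2) = 20.6828
Closest: P0 and P2

Closest pair: (-13.5, 16.9) and (3.4, 23.6), distance = 18.1797


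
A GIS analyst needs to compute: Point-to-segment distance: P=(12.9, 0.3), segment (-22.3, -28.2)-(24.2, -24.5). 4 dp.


Project P onto AB: t = 0.8007 (clamped to [0,1])
Closest point on segment: (14.932, -25.2375)
Distance: 25.6182

25.6182


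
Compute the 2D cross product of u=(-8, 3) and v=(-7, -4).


u x v = u_x*v_y - u_y*v_x = (-8)*(-4) - 3*(-7)
= 32 - (-21) = 53

53


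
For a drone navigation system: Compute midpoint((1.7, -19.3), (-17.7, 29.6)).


M = ((1.7+(-17.7))/2, ((-19.3)+29.6)/2)
= (-8, 5.15)

(-8, 5.15)


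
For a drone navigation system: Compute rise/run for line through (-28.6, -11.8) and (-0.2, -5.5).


slope = (y2-y1)/(x2-x1) = ((-5.5)-(-11.8))/((-0.2)-(-28.6)) = 6.3/28.4 = 0.2218

0.2218


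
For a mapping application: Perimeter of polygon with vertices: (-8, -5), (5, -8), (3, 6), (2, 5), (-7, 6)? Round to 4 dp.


Sides: (-8, -5)->(5, -8): sqrt(178) = 13.341664, (5, -8)->(3, 6): sqrt(200) = 14.142136, (3, 6)->(2, 5): sqrt(2) = 1.414214, (2, 5)->(-7, 6): sqrt(82) = 9.055385, (-7, 6)->(-8, -5): sqrt(122) = 11.045361
Sum = 48.99876
Perimeter = 48.9988

48.9988


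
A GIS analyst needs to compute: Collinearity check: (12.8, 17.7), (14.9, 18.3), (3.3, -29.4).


Cross product: (14.9-12.8)*((-29.4)-17.7) - (18.3-17.7)*(3.3-12.8)
= -93.21

No, not collinear


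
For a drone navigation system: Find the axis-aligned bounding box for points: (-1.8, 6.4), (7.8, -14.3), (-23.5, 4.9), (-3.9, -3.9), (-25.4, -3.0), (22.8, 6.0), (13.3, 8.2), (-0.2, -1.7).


x range: [-25.4, 22.8]
y range: [-14.3, 8.2]
Bounding box: (-25.4,-14.3) to (22.8,8.2)

(-25.4,-14.3) to (22.8,8.2)


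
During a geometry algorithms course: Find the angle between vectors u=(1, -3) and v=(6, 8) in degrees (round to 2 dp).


u.v = -18, |u| = sqrt(10) = 3.1623, |v| = sqrt(100) = 10
cos(theta) = u.v/(|u||v|) = -18/sqrt(1000) = -0.56921
theta = acos(-0.56921) = 124.7 degrees

124.7 degrees


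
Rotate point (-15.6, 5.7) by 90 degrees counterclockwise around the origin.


90° CCW: (x,y) -> (-y, x)
(-15.6,5.7) -> (-5.7, -15.6)

(-5.7, -15.6)


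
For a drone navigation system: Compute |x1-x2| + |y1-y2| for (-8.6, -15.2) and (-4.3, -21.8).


|(-8.6)-(-4.3)| + |(-15.2)-(-21.8)| = 4.3 + 6.6 = 10.9

10.9


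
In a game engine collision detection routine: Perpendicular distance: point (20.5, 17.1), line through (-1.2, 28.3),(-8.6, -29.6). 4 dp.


|cross product| = 1339.31
|line direction| = sqrt(3407.17) = 58.371
Distance = 1339.31/sqrt(3407.17) = 22.9448

22.9448


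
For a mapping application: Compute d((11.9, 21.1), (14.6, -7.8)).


dx=2.7, dy=-28.9
d^2 = 2.7^2 + (-28.9)^2 = 842.5
d = sqrt(842.5) = 29.0259

29.0259


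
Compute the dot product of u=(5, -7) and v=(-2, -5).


u . v = u_x*v_x + u_y*v_y = 5*(-2) + (-7)*(-5)
= (-10) + 35 = 25

25


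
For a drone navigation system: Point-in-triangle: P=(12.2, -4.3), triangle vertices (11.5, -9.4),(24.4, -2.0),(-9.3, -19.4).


Cross products: AB x AP = 60.61, BC x BP = -134.77, CA x CP = 99.08
All same sign? no

No, outside


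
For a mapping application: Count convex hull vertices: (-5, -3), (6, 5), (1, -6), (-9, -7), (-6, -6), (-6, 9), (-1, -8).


Convex hull vertices (CCW): (-9, -7), (-1, -8), (1, -6), (6, 5), (-6, 9)
Count = 5

5


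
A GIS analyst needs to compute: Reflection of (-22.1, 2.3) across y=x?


Reflection over y=x: (x,y) -> (y,x)
(-22.1, 2.3) -> (2.3, -22.1)

(2.3, -22.1)


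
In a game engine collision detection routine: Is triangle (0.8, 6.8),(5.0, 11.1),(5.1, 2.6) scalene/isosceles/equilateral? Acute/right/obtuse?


Side lengths squared: AB^2=36.13, BC^2=72.26, CA^2=36.13
Sorted: [36.13, 36.13, 72.26]
By sides: Isosceles, By angles: Right

Isosceles, Right


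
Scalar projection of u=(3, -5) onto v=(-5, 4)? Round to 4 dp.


u.v = -35, |v| = sqrt(41) = 6.4031
Scalar projection = u.v / |v| = -35 / sqrt(41) = -5.4661

-5.4661


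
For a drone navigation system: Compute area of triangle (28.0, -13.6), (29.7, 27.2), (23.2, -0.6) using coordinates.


Area = |x_A(y_B-y_C) + x_B(y_C-y_A) + x_C(y_A-y_B)|/2
= |778.4 + 386.1 + (-946.56)|/2
= 217.94/2 = 108.97

108.97


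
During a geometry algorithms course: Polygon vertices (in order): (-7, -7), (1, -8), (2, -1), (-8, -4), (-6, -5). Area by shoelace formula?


Shoelace sum: ((-7)*(-8) - 1*(-7)) + (1*(-1) - 2*(-8)) + (2*(-4) - (-8)*(-1)) + ((-8)*(-5) - (-6)*(-4)) + ((-6)*(-7) - (-7)*(-5))
= 85
Area = |85|/2 = 42.5

42.5


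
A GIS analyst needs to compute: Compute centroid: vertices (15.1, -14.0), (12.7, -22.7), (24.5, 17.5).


Centroid = ((x_A+x_B+x_C)/3, (y_A+y_B+y_C)/3)
= ((15.1+12.7+24.5)/3, ((-14)+(-22.7)+17.5)/3)
= (17.4333, -6.4)

(17.4333, -6.4)


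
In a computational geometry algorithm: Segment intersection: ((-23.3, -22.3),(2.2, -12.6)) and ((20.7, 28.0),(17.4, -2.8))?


Cross products: d1=-1189.21, d2=-435.82, d3=855.85, d4=102.46
d1*d2 < 0 and d3*d4 < 0? no

No, they don't intersect


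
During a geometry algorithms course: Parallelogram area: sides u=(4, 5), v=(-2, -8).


|u x v| = |4*(-8) - 5*(-2)|
= |(-32) - (-10)| = 22

22


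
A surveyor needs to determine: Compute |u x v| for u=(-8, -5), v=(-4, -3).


|u x v| = |(-8)*(-3) - (-5)*(-4)|
= |24 - 20| = 4

4


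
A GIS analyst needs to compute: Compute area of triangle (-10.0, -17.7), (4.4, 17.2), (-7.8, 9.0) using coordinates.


Area = |x_A(y_B-y_C) + x_B(y_C-y_A) + x_C(y_A-y_B)|/2
= |(-82) + 117.48 + 272.22|/2
= 307.7/2 = 153.85

153.85


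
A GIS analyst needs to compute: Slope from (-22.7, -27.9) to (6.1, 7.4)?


slope = (y2-y1)/(x2-x1) = (7.4-(-27.9))/(6.1-(-22.7)) = 35.3/28.8 = 1.2257

1.2257


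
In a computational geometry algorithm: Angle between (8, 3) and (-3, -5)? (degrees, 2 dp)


u.v = -39, |u| = sqrt(73) = 8.544, |v| = sqrt(34) = 5.831
cos(theta) = u.v/(|u||v|) = -39/sqrt(2482) = -0.782823
theta = acos(-0.782823) = 141.52 degrees

141.52 degrees


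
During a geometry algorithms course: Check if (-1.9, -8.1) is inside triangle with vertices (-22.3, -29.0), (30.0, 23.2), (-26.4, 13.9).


Cross products: AB x AP = 28.19, BC x BP = 1468.65, CA x CP = 960.85
All same sign? yes

Yes, inside


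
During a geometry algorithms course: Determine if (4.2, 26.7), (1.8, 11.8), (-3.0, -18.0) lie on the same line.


Cross product: (1.8-4.2)*((-18)-26.7) - (11.8-26.7)*((-3)-4.2)
= 0

Yes, collinear


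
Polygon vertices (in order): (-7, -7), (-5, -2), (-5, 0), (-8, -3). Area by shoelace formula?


Shoelace sum: ((-7)*(-2) - (-5)*(-7)) + ((-5)*0 - (-5)*(-2)) + ((-5)*(-3) - (-8)*0) + ((-8)*(-7) - (-7)*(-3))
= 19
Area = |19|/2 = 9.5

9.5


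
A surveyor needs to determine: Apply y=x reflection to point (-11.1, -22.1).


Reflection over y=x: (x,y) -> (y,x)
(-11.1, -22.1) -> (-22.1, -11.1)

(-22.1, -11.1)


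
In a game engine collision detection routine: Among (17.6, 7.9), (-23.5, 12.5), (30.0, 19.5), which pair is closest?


d(P0,P1) = 41.3566, d(P0,P2) = 16.98, d(P1,P2) = 53.956
Closest: P0 and P2

Closest pair: (17.6, 7.9) and (30.0, 19.5), distance = 16.98


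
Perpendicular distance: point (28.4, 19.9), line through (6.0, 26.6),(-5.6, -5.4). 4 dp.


|cross product| = 794.52
|line direction| = sqrt(1158.56) = 34.0376
Distance = 794.52/sqrt(1158.56) = 23.3424

23.3424


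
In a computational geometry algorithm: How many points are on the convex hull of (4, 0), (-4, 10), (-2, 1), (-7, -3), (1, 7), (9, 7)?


Convex hull vertices (CCW): (-7, -3), (4, 0), (9, 7), (-4, 10)
Count = 4

4


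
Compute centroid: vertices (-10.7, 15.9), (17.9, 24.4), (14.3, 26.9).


Centroid = ((x_A+x_B+x_C)/3, (y_A+y_B+y_C)/3)
= (((-10.7)+17.9+14.3)/3, (15.9+24.4+26.9)/3)
= (7.1667, 22.4)

(7.1667, 22.4)


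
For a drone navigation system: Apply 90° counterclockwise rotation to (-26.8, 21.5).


90° CCW: (x,y) -> (-y, x)
(-26.8,21.5) -> (-21.5, -26.8)

(-21.5, -26.8)


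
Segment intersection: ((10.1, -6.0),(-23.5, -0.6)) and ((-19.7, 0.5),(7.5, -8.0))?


Cross products: d1=76.5, d2=-62.22, d3=-57.48, d4=81.24
d1*d2 < 0 and d3*d4 < 0? yes

Yes, they intersect


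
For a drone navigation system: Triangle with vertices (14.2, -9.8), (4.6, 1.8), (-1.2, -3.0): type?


Side lengths squared: AB^2=226.72, BC^2=56.68, CA^2=283.4
Sorted: [56.68, 226.72, 283.4]
By sides: Scalene, By angles: Right

Scalene, Right


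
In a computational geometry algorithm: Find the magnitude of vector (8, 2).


|u| = sqrt(8^2 + 2^2) = sqrt(68) = 8.2462

8.2462


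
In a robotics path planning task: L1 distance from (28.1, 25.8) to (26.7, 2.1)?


|28.1-26.7| + |25.8-2.1| = 1.4 + 23.7 = 25.1

25.1


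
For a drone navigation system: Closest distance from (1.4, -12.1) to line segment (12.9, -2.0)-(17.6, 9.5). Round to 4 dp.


Project P onto AB: t = 0 (clamped to [0,1])
Closest point on segment: (12.9, -2)
Distance: 15.3056

15.3056


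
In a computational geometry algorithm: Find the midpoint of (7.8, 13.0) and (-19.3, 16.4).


M = ((7.8+(-19.3))/2, (13+16.4)/2)
= (-5.75, 14.7)

(-5.75, 14.7)


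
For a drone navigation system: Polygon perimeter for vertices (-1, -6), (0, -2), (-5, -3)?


Sides: (-1, -6)->(0, -2): sqrt(17) = 4.123106, (0, -2)->(-5, -3): sqrt(26) = 5.09902, (-5, -3)->(-1, -6): sqrt(25) = 5
Sum = 14.222126
Perimeter = 14.2221

14.2221


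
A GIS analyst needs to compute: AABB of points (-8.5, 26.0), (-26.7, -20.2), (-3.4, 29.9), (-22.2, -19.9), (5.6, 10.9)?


x range: [-26.7, 5.6]
y range: [-20.2, 29.9]
Bounding box: (-26.7,-20.2) to (5.6,29.9)

(-26.7,-20.2) to (5.6,29.9)


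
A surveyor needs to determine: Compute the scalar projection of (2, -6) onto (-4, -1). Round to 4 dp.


u.v = -2, |v| = sqrt(17) = 4.1231
Scalar projection = u.v / |v| = -2 / sqrt(17) = -0.4851

-0.4851


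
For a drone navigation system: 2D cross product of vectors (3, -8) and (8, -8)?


u x v = u_x*v_y - u_y*v_x = 3*(-8) - (-8)*8
= (-24) - (-64) = 40

40


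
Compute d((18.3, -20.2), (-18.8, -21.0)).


dx=-37.1, dy=-0.8
d^2 = (-37.1)^2 + (-0.8)^2 = 1377.05
d = sqrt(1377.05) = 37.1086

37.1086


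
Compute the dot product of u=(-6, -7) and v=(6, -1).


u . v = u_x*v_x + u_y*v_y = (-6)*6 + (-7)*(-1)
= (-36) + 7 = -29

-29


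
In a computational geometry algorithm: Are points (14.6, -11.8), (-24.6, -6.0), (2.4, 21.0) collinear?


Cross product: ((-24.6)-14.6)*(21-(-11.8)) - ((-6)-(-11.8))*(2.4-14.6)
= -1215

No, not collinear


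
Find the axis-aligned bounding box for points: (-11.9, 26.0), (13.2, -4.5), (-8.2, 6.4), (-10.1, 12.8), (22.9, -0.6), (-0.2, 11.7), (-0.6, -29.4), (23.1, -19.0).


x range: [-11.9, 23.1]
y range: [-29.4, 26]
Bounding box: (-11.9,-29.4) to (23.1,26)

(-11.9,-29.4) to (23.1,26)


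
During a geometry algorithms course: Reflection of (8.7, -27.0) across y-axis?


Reflection over y-axis: (x,y) -> (-x,y)
(8.7, -27) -> (-8.7, -27)

(-8.7, -27)


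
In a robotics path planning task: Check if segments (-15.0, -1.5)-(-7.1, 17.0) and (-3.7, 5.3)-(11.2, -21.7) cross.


Cross products: d1=-406.42, d2=82.53, d3=-155.33, d4=-644.28
d1*d2 < 0 and d3*d4 < 0? no

No, they don't intersect


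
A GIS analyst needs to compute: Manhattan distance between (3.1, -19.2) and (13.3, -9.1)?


|3.1-13.3| + |(-19.2)-(-9.1)| = 10.2 + 10.1 = 20.3

20.3


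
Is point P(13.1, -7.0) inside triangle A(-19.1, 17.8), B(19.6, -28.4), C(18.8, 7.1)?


Cross products: AB x AP = 527.88, BC x BP = 213.63, CA x CP = 595.38
All same sign? yes

Yes, inside


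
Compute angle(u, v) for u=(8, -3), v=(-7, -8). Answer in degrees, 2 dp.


u.v = -32, |u| = sqrt(73) = 8.544, |v| = sqrt(113) = 10.6301
cos(theta) = u.v/(|u||v|) = -32/sqrt(8249) = -0.35233
theta = acos(-0.35233) = 110.63 degrees

110.63 degrees


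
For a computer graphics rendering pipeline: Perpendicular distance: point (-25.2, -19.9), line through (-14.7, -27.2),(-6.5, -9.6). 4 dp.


|cross product| = 244.66
|line direction| = sqrt(377) = 19.4165
Distance = 244.66/sqrt(377) = 12.6006

12.6006


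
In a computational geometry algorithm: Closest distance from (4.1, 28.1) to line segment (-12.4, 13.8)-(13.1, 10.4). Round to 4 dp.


Project P onto AB: t = 0.5623 (clamped to [0,1])
Closest point on segment: (1.9384, 11.8882)
Distance: 16.3553

16.3553


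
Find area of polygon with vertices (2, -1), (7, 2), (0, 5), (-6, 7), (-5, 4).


Shoelace sum: (2*2 - 7*(-1)) + (7*5 - 0*2) + (0*7 - (-6)*5) + ((-6)*4 - (-5)*7) + ((-5)*(-1) - 2*4)
= 84
Area = |84|/2 = 42

42


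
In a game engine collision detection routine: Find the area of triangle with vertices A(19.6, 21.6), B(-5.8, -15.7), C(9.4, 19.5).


Area = |x_A(y_B-y_C) + x_B(y_C-y_A) + x_C(y_A-y_B)|/2
= |(-689.92) + 12.18 + 350.62|/2
= 327.12/2 = 163.56

163.56


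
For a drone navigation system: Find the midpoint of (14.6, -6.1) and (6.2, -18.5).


M = ((14.6+6.2)/2, ((-6.1)+(-18.5))/2)
= (10.4, -12.3)

(10.4, -12.3)


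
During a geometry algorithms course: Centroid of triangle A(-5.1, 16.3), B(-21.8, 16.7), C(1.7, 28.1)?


Centroid = ((x_A+x_B+x_C)/3, (y_A+y_B+y_C)/3)
= (((-5.1)+(-21.8)+1.7)/3, (16.3+16.7+28.1)/3)
= (-8.4, 20.3667)

(-8.4, 20.3667)


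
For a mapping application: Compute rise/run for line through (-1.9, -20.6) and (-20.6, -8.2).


slope = (y2-y1)/(x2-x1) = ((-8.2)-(-20.6))/((-20.6)-(-1.9)) = 12.4/(-18.7) = -0.6631

-0.6631


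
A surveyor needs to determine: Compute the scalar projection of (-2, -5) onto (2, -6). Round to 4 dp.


u.v = 26, |v| = sqrt(40) = 6.3246
Scalar projection = u.v / |v| = 26 / sqrt(40) = 4.111

4.111


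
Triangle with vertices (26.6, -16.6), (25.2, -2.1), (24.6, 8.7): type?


Side lengths squared: AB^2=212.21, BC^2=117, CA^2=644.09
Sorted: [117, 212.21, 644.09]
By sides: Scalene, By angles: Obtuse

Scalene, Obtuse


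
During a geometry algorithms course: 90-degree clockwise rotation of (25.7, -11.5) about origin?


90° CW: (x,y) -> (y, -x)
(25.7,-11.5) -> (-11.5, -25.7)

(-11.5, -25.7)


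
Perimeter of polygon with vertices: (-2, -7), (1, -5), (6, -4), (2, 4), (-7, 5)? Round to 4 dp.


Sides: (-2, -7)->(1, -5): sqrt(13) = 3.605551, (1, -5)->(6, -4): sqrt(26) = 5.09902, (6, -4)->(2, 4): sqrt(80) = 8.944272, (2, 4)->(-7, 5): sqrt(82) = 9.055385, (-7, 5)->(-2, -7): sqrt(169) = 13
Sum = 39.704228
Perimeter = 39.7042

39.7042


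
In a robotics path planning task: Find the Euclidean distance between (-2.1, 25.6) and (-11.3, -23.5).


dx=-9.2, dy=-49.1
d^2 = (-9.2)^2 + (-49.1)^2 = 2495.45
d = sqrt(2495.45) = 49.9545

49.9545


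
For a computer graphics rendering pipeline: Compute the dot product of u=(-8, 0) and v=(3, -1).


u . v = u_x*v_x + u_y*v_y = (-8)*3 + 0*(-1)
= (-24) + 0 = -24

-24


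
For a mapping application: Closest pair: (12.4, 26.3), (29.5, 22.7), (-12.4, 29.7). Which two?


d(P0,P1) = 17.4748, d(P0,P2) = 25.032, d(P1,P2) = 42.4807
Closest: P0 and P1

Closest pair: (12.4, 26.3) and (29.5, 22.7), distance = 17.4748


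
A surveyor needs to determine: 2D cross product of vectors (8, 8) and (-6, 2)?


u x v = u_x*v_y - u_y*v_x = 8*2 - 8*(-6)
= 16 - (-48) = 64

64


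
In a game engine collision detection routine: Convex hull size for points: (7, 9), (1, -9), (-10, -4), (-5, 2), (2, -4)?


Convex hull vertices (CCW): (-10, -4), (1, -9), (7, 9), (-5, 2)
Count = 4

4


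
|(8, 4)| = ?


|u| = sqrt(8^2 + 4^2) = sqrt(80) = 8.9443

8.9443


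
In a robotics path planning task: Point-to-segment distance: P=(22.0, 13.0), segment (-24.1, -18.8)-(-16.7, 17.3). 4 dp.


Project P onto AB: t = 1 (clamped to [0,1])
Closest point on segment: (-16.7, 17.3)
Distance: 38.9382

38.9382


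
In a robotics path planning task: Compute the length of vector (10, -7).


|u| = sqrt(10^2 + (-7)^2) = sqrt(149) = 12.2066

12.2066


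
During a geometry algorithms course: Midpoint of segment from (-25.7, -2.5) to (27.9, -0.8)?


M = (((-25.7)+27.9)/2, ((-2.5)+(-0.8))/2)
= (1.1, -1.65)

(1.1, -1.65)


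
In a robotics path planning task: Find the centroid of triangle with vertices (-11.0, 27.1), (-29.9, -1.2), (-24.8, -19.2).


Centroid = ((x_A+x_B+x_C)/3, (y_A+y_B+y_C)/3)
= (((-11)+(-29.9)+(-24.8))/3, (27.1+(-1.2)+(-19.2))/3)
= (-21.9, 2.2333)

(-21.9, 2.2333)


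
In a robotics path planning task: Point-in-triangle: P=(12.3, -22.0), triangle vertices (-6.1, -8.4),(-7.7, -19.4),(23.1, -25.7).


Cross products: AB x AP = 224.16, BC x BP = 45.92, CA x CP = 78.8
All same sign? yes

Yes, inside


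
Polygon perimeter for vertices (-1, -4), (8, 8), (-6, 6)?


Sides: (-1, -4)->(8, 8): sqrt(225) = 15, (8, 8)->(-6, 6): sqrt(200) = 14.142136, (-6, 6)->(-1, -4): sqrt(125) = 11.18034
Sum = 40.322476
Perimeter = 40.3225

40.3225


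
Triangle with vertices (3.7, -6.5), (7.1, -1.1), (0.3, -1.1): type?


Side lengths squared: AB^2=40.72, BC^2=46.24, CA^2=40.72
Sorted: [40.72, 40.72, 46.24]
By sides: Isosceles, By angles: Acute

Isosceles, Acute


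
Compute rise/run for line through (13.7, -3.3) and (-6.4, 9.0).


slope = (y2-y1)/(x2-x1) = (9-(-3.3))/((-6.4)-13.7) = 12.3/(-20.1) = -0.6119

-0.6119


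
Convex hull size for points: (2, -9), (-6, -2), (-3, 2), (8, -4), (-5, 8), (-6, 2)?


Convex hull vertices (CCW): (-6, -2), (2, -9), (8, -4), (-5, 8), (-6, 2)
Count = 5

5


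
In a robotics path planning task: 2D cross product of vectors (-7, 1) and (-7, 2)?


u x v = u_x*v_y - u_y*v_x = (-7)*2 - 1*(-7)
= (-14) - (-7) = -7

-7


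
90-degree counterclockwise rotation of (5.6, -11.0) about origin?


90° CCW: (x,y) -> (-y, x)
(5.6,-11) -> (11, 5.6)

(11, 5.6)


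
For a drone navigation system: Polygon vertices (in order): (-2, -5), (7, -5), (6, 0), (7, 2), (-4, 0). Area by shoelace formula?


Shoelace sum: ((-2)*(-5) - 7*(-5)) + (7*0 - 6*(-5)) + (6*2 - 7*0) + (7*0 - (-4)*2) + ((-4)*(-5) - (-2)*0)
= 115
Area = |115|/2 = 57.5

57.5


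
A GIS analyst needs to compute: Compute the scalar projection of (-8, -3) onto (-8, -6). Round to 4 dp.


u.v = 82, |v| = sqrt(100) = 10
Scalar projection = u.v / |v| = 82 / sqrt(100) = 8.2

8.2


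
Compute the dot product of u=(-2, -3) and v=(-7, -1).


u . v = u_x*v_x + u_y*v_y = (-2)*(-7) + (-3)*(-1)
= 14 + 3 = 17

17


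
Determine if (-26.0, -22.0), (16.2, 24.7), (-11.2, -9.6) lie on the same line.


Cross product: (16.2-(-26))*((-9.6)-(-22)) - (24.7-(-22))*((-11.2)-(-26))
= -167.88

No, not collinear


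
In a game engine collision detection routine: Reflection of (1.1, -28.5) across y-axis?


Reflection over y-axis: (x,y) -> (-x,y)
(1.1, -28.5) -> (-1.1, -28.5)

(-1.1, -28.5)


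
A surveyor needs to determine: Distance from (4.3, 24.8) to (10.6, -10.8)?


dx=6.3, dy=-35.6
d^2 = 6.3^2 + (-35.6)^2 = 1307.05
d = sqrt(1307.05) = 36.1531

36.1531


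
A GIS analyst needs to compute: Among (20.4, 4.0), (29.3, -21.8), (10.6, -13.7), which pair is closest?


d(P0,P1) = 27.2919, d(P0,P2) = 20.2319, d(P1,P2) = 20.3789
Closest: P0 and P2

Closest pair: (20.4, 4.0) and (10.6, -13.7), distance = 20.2319


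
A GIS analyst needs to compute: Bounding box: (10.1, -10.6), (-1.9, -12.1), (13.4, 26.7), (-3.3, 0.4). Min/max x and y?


x range: [-3.3, 13.4]
y range: [-12.1, 26.7]
Bounding box: (-3.3,-12.1) to (13.4,26.7)

(-3.3,-12.1) to (13.4,26.7)


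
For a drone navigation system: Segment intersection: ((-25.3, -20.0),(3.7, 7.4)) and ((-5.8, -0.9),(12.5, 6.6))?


Cross products: d1=-203.28, d2=80.64, d3=19.6, d4=-264.32
d1*d2 < 0 and d3*d4 < 0? yes

Yes, they intersect


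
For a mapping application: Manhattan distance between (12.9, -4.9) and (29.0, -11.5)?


|12.9-29| + |(-4.9)-(-11.5)| = 16.1 + 6.6 = 22.7

22.7


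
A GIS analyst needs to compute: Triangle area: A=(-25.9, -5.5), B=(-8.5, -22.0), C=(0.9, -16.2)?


Area = |x_A(y_B-y_C) + x_B(y_C-y_A) + x_C(y_A-y_B)|/2
= |150.22 + 90.95 + 14.85|/2
= 256.02/2 = 128.01

128.01


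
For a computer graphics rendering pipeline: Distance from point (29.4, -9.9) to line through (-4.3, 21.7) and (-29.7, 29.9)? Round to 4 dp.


|cross product| = 526.3
|line direction| = sqrt(712.4) = 26.6908
Distance = 526.3/sqrt(712.4) = 19.7184

19.7184


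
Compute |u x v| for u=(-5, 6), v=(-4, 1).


|u x v| = |(-5)*1 - 6*(-4)|
= |(-5) - (-24)| = 19

19


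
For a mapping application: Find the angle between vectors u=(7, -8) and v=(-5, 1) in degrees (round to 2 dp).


u.v = -43, |u| = sqrt(113) = 10.6301, |v| = sqrt(26) = 5.099
cos(theta) = u.v/(|u||v|) = -43/sqrt(2938) = -0.793309
theta = acos(-0.793309) = 142.5 degrees

142.5 degrees


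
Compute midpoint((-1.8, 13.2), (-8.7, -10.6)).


M = (((-1.8)+(-8.7))/2, (13.2+(-10.6))/2)
= (-5.25, 1.3)

(-5.25, 1.3)


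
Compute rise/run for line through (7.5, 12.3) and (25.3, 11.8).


slope = (y2-y1)/(x2-x1) = (11.8-12.3)/(25.3-7.5) = (-0.5)/17.8 = -0.0281

-0.0281


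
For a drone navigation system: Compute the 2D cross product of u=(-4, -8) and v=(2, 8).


u x v = u_x*v_y - u_y*v_x = (-4)*8 - (-8)*2
= (-32) - (-16) = -16

-16


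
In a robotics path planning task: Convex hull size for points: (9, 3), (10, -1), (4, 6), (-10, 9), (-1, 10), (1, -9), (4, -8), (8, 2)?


Convex hull vertices (CCW): (-10, 9), (1, -9), (4, -8), (10, -1), (9, 3), (-1, 10)
Count = 6

6


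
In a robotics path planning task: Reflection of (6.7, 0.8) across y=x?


Reflection over y=x: (x,y) -> (y,x)
(6.7, 0.8) -> (0.8, 6.7)

(0.8, 6.7)


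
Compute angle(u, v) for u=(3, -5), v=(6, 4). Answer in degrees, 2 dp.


u.v = -2, |u| = sqrt(34) = 5.831, |v| = sqrt(52) = 7.2111
cos(theta) = u.v/(|u||v|) = -2/sqrt(1768) = -0.047565
theta = acos(-0.047565) = 92.73 degrees

92.73 degrees


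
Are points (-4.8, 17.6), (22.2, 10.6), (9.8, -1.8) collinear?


Cross product: (22.2-(-4.8))*((-1.8)-17.6) - (10.6-17.6)*(9.8-(-4.8))
= -421.6

No, not collinear


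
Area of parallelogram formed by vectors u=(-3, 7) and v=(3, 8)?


|u x v| = |(-3)*8 - 7*3|
= |(-24) - 21| = 45

45


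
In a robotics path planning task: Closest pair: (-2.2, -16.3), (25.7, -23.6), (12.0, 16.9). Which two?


d(P0,P1) = 28.8392, d(P0,P2) = 36.1093, d(P1,P2) = 42.7544
Closest: P0 and P1

Closest pair: (-2.2, -16.3) and (25.7, -23.6), distance = 28.8392


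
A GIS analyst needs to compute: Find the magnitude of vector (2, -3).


|u| = sqrt(2^2 + (-3)^2) = sqrt(13) = 3.6056

3.6056


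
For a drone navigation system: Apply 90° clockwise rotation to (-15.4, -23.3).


90° CW: (x,y) -> (y, -x)
(-15.4,-23.3) -> (-23.3, 15.4)

(-23.3, 15.4)


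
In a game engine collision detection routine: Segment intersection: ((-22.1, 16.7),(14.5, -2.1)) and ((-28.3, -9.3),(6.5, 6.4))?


Cross products: d1=807.46, d2=-421.4, d3=-1068.16, d4=160.7
d1*d2 < 0 and d3*d4 < 0? yes

Yes, they intersect


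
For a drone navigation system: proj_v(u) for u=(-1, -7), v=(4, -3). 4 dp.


u.v = 17, |v| = sqrt(25) = 5
Scalar projection = u.v / |v| = 17 / sqrt(25) = 3.4

3.4


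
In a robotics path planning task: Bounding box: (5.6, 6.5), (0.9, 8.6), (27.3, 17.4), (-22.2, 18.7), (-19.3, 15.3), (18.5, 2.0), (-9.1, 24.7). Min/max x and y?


x range: [-22.2, 27.3]
y range: [2, 24.7]
Bounding box: (-22.2,2) to (27.3,24.7)

(-22.2,2) to (27.3,24.7)


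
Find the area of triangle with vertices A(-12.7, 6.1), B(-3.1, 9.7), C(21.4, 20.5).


Area = |x_A(y_B-y_C) + x_B(y_C-y_A) + x_C(y_A-y_B)|/2
= |137.16 + (-44.64) + (-77.04)|/2
= 15.48/2 = 7.74

7.74


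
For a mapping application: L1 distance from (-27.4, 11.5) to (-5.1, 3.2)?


|(-27.4)-(-5.1)| + |11.5-3.2| = 22.3 + 8.3 = 30.6

30.6


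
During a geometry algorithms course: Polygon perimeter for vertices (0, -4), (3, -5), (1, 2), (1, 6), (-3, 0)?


Sides: (0, -4)->(3, -5): sqrt(10) = 3.162278, (3, -5)->(1, 2): sqrt(53) = 7.28011, (1, 2)->(1, 6): sqrt(16) = 4, (1, 6)->(-3, 0): sqrt(52) = 7.211103, (-3, 0)->(0, -4): sqrt(25) = 5
Sum = 26.653491
Perimeter = 26.6535

26.6535


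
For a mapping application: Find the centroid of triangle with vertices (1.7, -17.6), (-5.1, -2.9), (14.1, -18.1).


Centroid = ((x_A+x_B+x_C)/3, (y_A+y_B+y_C)/3)
= ((1.7+(-5.1)+14.1)/3, ((-17.6)+(-2.9)+(-18.1))/3)
= (3.5667, -12.8667)

(3.5667, -12.8667)


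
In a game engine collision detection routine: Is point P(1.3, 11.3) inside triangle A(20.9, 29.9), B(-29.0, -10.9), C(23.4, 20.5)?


Cross products: AB x AP = 128.46, BC x BP = 211.86, CA x CP = 230.74
All same sign? yes

Yes, inside


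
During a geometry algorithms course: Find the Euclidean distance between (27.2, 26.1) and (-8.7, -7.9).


dx=-35.9, dy=-34
d^2 = (-35.9)^2 + (-34)^2 = 2444.81
d = sqrt(2444.81) = 49.445

49.445


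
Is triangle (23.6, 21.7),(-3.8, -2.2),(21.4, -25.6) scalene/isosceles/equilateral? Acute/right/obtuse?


Side lengths squared: AB^2=1321.97, BC^2=1182.6, CA^2=2242.13
Sorted: [1182.6, 1321.97, 2242.13]
By sides: Scalene, By angles: Acute

Scalene, Acute


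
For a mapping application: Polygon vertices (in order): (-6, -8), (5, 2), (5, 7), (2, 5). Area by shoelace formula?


Shoelace sum: ((-6)*2 - 5*(-8)) + (5*7 - 5*2) + (5*5 - 2*7) + (2*(-8) - (-6)*5)
= 78
Area = |78|/2 = 39

39


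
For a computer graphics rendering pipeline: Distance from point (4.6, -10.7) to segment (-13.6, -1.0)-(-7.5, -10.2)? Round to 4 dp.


Project P onto AB: t = 1 (clamped to [0,1])
Closest point on segment: (-7.5, -10.2)
Distance: 12.1103

12.1103


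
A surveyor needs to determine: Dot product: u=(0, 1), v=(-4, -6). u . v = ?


u . v = u_x*v_x + u_y*v_y = 0*(-4) + 1*(-6)
= 0 + (-6) = -6

-6


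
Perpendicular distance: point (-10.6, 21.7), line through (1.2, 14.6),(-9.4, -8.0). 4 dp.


|cross product| = 341.94
|line direction| = sqrt(623.12) = 24.9624
Distance = 341.94/sqrt(623.12) = 13.6982

13.6982


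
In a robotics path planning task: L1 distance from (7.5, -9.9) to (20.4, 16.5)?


|7.5-20.4| + |(-9.9)-16.5| = 12.9 + 26.4 = 39.3

39.3


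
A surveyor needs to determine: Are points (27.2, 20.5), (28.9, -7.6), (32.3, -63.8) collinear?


Cross product: (28.9-27.2)*((-63.8)-20.5) - ((-7.6)-20.5)*(32.3-27.2)
= 0

Yes, collinear


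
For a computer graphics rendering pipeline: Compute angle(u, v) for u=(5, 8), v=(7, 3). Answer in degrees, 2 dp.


u.v = 59, |u| = sqrt(89) = 9.434, |v| = sqrt(58) = 7.6158
cos(theta) = u.v/(|u||v|) = 59/sqrt(5162) = 0.821189
theta = acos(0.821189) = 34.8 degrees

34.8 degrees


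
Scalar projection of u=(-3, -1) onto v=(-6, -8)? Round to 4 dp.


u.v = 26, |v| = sqrt(100) = 10
Scalar projection = u.v / |v| = 26 / sqrt(100) = 2.6

2.6


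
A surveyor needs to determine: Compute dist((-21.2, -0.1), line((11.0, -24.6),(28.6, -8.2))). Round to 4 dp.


|cross product| = 959.28
|line direction| = sqrt(578.72) = 24.0566
Distance = 959.28/sqrt(578.72) = 39.876

39.876


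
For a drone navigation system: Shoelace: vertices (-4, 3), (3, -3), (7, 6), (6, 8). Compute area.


Shoelace sum: ((-4)*(-3) - 3*3) + (3*6 - 7*(-3)) + (7*8 - 6*6) + (6*3 - (-4)*8)
= 112
Area = |112|/2 = 56

56


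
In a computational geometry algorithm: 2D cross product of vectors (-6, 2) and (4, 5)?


u x v = u_x*v_y - u_y*v_x = (-6)*5 - 2*4
= (-30) - 8 = -38

-38


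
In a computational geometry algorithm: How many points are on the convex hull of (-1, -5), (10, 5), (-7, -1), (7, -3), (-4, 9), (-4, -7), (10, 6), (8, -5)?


Convex hull vertices (CCW): (-7, -1), (-4, -7), (8, -5), (10, 5), (10, 6), (-4, 9)
Count = 6

6


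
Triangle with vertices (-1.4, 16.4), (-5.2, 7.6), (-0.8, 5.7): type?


Side lengths squared: AB^2=91.88, BC^2=22.97, CA^2=114.85
Sorted: [22.97, 91.88, 114.85]
By sides: Scalene, By angles: Right

Scalene, Right


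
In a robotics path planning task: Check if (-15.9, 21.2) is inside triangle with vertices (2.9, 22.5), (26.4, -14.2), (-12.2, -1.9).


Cross products: AB x AP = -720.51, BC x BP = -846.15, CA x CP = 439.09
All same sign? no

No, outside


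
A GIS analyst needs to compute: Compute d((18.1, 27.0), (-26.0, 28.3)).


dx=-44.1, dy=1.3
d^2 = (-44.1)^2 + 1.3^2 = 1946.5
d = sqrt(1946.5) = 44.1192

44.1192


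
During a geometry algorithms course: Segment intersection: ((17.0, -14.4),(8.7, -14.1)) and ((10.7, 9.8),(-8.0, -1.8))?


Cross products: d1=525.62, d2=423.73, d3=-198.97, d4=-97.08
d1*d2 < 0 and d3*d4 < 0? no

No, they don't intersect


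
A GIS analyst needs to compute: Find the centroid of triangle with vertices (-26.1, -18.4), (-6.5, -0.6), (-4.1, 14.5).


Centroid = ((x_A+x_B+x_C)/3, (y_A+y_B+y_C)/3)
= (((-26.1)+(-6.5)+(-4.1))/3, ((-18.4)+(-0.6)+14.5)/3)
= (-12.2333, -1.5)

(-12.2333, -1.5)


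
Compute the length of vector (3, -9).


|u| = sqrt(3^2 + (-9)^2) = sqrt(90) = 9.4868

9.4868


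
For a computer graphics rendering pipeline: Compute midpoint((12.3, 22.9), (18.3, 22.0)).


M = ((12.3+18.3)/2, (22.9+22)/2)
= (15.3, 22.45)

(15.3, 22.45)


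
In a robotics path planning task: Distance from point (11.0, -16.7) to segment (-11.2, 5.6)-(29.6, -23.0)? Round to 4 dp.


Project P onto AB: t = 0.6217 (clamped to [0,1])
Closest point on segment: (14.1671, -12.1819)
Distance: 5.5176

5.5176


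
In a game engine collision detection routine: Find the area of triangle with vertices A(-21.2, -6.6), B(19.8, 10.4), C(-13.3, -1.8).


Area = |x_A(y_B-y_C) + x_B(y_C-y_A) + x_C(y_A-y_B)|/2
= |(-258.64) + 95.04 + 226.1|/2
= 62.5/2 = 31.25

31.25


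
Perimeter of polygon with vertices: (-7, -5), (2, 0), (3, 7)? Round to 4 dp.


Sides: (-7, -5)->(2, 0): sqrt(106) = 10.29563, (2, 0)->(3, 7): sqrt(50) = 7.071068, (3, 7)->(-7, -5): sqrt(244) = 15.620499
Sum = 32.987197
Perimeter = 32.9872

32.9872


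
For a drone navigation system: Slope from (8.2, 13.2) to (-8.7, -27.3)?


slope = (y2-y1)/(x2-x1) = ((-27.3)-13.2)/((-8.7)-8.2) = (-40.5)/(-16.9) = 2.3964

2.3964


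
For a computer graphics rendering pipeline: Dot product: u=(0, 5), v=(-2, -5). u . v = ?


u . v = u_x*v_x + u_y*v_y = 0*(-2) + 5*(-5)
= 0 + (-25) = -25

-25


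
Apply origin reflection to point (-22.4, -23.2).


Reflection over origin: (x,y) -> (-x,-y)
(-22.4, -23.2) -> (22.4, 23.2)

(22.4, 23.2)


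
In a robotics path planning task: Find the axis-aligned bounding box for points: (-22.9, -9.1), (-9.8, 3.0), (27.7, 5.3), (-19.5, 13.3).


x range: [-22.9, 27.7]
y range: [-9.1, 13.3]
Bounding box: (-22.9,-9.1) to (27.7,13.3)

(-22.9,-9.1) to (27.7,13.3)


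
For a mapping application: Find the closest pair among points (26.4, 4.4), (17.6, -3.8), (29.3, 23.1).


d(P0,P1) = 12.0283, d(P0,P2) = 18.9235, d(P1,P2) = 29.3343
Closest: P0 and P1

Closest pair: (26.4, 4.4) and (17.6, -3.8), distance = 12.0283


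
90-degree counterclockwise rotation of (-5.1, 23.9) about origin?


90° CCW: (x,y) -> (-y, x)
(-5.1,23.9) -> (-23.9, -5.1)

(-23.9, -5.1)


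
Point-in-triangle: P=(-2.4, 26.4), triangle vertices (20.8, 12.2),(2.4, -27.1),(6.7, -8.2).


Cross products: AB x AP = -1173.04, BC x BP = 320.77, CA x CP = 673.5
All same sign? no

No, outside


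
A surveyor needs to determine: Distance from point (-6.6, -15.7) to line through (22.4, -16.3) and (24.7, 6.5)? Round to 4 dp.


|cross product| = 662.58
|line direction| = sqrt(525.13) = 22.9157
Distance = 662.58/sqrt(525.13) = 28.9138

28.9138


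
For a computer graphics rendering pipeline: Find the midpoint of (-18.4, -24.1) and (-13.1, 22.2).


M = (((-18.4)+(-13.1))/2, ((-24.1)+22.2)/2)
= (-15.75, -0.95)

(-15.75, -0.95)


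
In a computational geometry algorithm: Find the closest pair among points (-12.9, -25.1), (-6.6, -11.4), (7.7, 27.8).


d(P0,P1) = 15.0791, d(P0,P2) = 56.7694, d(P1,P2) = 41.7268
Closest: P0 and P1

Closest pair: (-12.9, -25.1) and (-6.6, -11.4), distance = 15.0791


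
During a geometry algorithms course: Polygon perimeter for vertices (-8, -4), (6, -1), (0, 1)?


Sides: (-8, -4)->(6, -1): sqrt(205) = 14.317821, (6, -1)->(0, 1): sqrt(40) = 6.324555, (0, 1)->(-8, -4): sqrt(89) = 9.433981
Sum = 30.076357
Perimeter = 30.0764

30.0764


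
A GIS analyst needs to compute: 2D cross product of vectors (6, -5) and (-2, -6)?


u x v = u_x*v_y - u_y*v_x = 6*(-6) - (-5)*(-2)
= (-36) - 10 = -46

-46


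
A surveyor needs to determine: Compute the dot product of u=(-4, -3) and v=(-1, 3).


u . v = u_x*v_x + u_y*v_y = (-4)*(-1) + (-3)*3
= 4 + (-9) = -5

-5
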